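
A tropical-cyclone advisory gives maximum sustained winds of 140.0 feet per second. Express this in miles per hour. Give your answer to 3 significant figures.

95.5 mph

1 ft/s = 0.681818 mph, so 140.0 × 0.681818 = 95.5 mph.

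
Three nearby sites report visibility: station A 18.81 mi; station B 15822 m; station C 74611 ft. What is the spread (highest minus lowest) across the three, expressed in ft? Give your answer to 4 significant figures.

47410 ft

station A: 18.81 SM = 99316.80 ft.
station B: 15822 m = 51909.45 ft.
Spread: 99316.80 − 51909.45 = 47410 ft.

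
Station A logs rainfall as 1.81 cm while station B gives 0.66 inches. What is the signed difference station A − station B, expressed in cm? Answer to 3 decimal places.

0.134 cm

station B: 0.66 in = 1.67640 cm.
Difference: 1.81000 − 1.67640 = 0.134 cm.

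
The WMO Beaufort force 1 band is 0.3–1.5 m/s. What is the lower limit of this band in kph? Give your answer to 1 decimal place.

1.1 km/h

0.3–1.5 m/s × 3.6 = 1.1–5.4 km/h.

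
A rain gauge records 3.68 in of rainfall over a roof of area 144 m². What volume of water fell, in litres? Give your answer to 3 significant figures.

Depth: 3.68 in × 25.4 = 93.472 mm.
1 mm over 1 m² is 1 L, so volume = 93.472 × 144 = 13459.968 L ≈ 13500 L.

13500 litres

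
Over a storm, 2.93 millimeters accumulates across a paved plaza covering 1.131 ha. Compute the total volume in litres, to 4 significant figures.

Area: 1.131 ha = 11310 m².
1 mm over 1 m² is 1 L, so volume = 2.93 × 11310 = 33138.3 L ≈ 33140 L.

33140 litres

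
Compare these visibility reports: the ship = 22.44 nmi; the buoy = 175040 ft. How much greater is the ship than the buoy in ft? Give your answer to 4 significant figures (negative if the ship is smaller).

the ship: 22.44 nmi = 136348.03 ft.
Difference: 136348.03 − 175040.00 = -38690 ft.

-38690 ft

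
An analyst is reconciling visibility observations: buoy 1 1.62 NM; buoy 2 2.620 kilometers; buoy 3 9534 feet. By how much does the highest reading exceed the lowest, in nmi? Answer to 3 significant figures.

buoy 2: 2.620 km = 1.41469 nmi.
buoy 3: 9534 ft = 1.56909 nmi.
Spread: 1.62000 − 1.41469 = 0.205 nmi.

0.205 nmi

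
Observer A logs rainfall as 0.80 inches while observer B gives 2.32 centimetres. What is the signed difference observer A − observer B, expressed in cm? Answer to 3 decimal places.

-0.288 cm

observer A: 0.80 in = 2.03200 cm.
Difference: 2.03200 − 2.32000 = -0.288 cm.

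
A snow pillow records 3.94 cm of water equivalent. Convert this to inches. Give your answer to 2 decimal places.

1.55 in

1 cm = 0.393701 in, so 3.94 × 0.393701 = 1.55 in.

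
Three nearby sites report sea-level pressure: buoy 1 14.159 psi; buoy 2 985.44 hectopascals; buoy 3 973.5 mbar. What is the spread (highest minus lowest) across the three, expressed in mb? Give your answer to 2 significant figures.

buoy 1: 14.159 psi = 976.23 mb.
buoy 2: 985.44 hPa = 985.44 mb.
Spread: 985.44 − 973.50 = 12 mb.

12 mb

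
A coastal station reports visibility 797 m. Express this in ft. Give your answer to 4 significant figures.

1 m = 3.28084 ft, so 797 × 3.28084 = 2615 ft.

2615 ft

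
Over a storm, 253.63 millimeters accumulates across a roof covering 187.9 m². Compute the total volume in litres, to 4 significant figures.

47660 litres

1 mm over 1 m² is 1 L, so volume = 253.63 × 187.9 = 47657.077 L ≈ 47660 L.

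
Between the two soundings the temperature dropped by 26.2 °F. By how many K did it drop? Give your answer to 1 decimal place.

14.6 K

For a temperature change the 32° offset cancels: ΔK = 26.2 × 0.5556 = 14.6 K.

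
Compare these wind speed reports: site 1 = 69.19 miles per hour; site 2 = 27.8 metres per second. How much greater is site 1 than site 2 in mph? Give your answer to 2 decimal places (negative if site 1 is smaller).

7.00 mph

site 2: 27.8 m/s = 62.1868 mph.
Difference: 69.1900 − 62.1868 = 7.00 mph.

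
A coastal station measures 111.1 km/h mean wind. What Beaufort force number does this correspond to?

Beaufort force 11

111.1 km/h = 30.9 m/s, which is Beaufort 11 (violent storm, 28.5–32.6 m/s).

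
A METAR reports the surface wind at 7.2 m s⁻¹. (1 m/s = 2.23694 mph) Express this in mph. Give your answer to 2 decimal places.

1 m/s = 2.23694 mph, so 7.2 × 2.23694 = 16.11 mph.

16.11 mph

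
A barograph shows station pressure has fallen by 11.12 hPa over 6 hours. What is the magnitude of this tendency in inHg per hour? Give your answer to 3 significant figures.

0.0547 inHg per hour

11.12 hPa / 6 h × 0.02953 inHg/hPa = 0.0547 inHg/h.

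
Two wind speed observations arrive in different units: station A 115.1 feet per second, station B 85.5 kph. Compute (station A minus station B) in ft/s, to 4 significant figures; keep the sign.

station B: 85.5 km/h = 77.9199 ft/s.
Difference: 115.1000 − 77.9199 = 37.18 ft/s.

37.18 ft/s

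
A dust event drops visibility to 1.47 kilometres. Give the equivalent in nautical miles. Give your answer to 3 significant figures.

0.794 nmi

1 km = 0.539957 nmi, so 1.47 × 0.539957 = 0.794 nmi.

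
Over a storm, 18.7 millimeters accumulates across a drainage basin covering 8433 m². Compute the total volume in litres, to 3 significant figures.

1 mm over 1 m² is 1 L, so volume = 18.7 × 8433 = 157697.1 L ≈ 158000 L.

158000 litres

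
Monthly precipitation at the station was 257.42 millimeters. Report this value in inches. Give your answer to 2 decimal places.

1 mm = 0.0393701 in, so 257.42 × 0.0393701 = 10.13 in.

10.13 in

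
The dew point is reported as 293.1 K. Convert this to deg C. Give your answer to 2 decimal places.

19.95 °C

°C = 293.1 − 273.15 = 19.95 °C.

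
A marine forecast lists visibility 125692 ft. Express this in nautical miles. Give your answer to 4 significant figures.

1 ft = 0.000164579 nmi, so 125692 × 0.000164579 = 20.69 nmi.

20.69 nmi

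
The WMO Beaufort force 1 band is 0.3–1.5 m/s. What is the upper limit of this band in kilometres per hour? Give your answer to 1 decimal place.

5.4 km/h

0.3–1.5 m/s × 3.6 = 1.1–5.4 km/h.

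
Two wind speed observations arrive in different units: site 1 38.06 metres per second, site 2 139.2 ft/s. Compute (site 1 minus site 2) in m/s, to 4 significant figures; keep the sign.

-4.368 m/s

site 2: 139.2 ft/s = 42.42816 m/s.
Difference: 38.06000 − 42.42816 = -4.368 m/s.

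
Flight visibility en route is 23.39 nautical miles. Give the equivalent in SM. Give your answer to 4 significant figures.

26.92 SM

1 nmi = 1.15078 SM, so 23.39 × 1.15078 = 26.92 SM.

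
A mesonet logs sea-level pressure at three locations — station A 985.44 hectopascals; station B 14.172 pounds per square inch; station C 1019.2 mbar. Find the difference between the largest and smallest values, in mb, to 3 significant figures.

station A: 985.44 hPa = 985.440 mb.
station B: 14.172 psi = 977.125 mb.
Spread: 1019.200 − 977.125 = 42.1 mb.

42.1 mb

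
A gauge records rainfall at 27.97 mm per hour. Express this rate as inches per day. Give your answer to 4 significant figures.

26.43 in/day

27.97 mm/hour × 0.0393701 in/mm × 24 hour/day = 26.43 in/day.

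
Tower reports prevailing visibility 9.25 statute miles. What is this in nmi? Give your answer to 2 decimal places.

8.04 nmi

1 SM = 0.868976 nmi, so 9.25 × 0.868976 = 8.04 nmi.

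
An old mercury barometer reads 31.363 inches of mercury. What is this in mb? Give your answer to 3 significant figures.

1060 mb

1 inHg = 33.8639 mb, so 31.363 × 33.8639 = 1060 mb.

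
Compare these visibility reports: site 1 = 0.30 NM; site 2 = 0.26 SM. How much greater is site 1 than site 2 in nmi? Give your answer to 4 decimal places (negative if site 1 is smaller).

0.0741 nmi

site 2: 0.26 SM = 0.225934 nmi.
Difference: 0.300000 − 0.225934 = 0.0741 nmi.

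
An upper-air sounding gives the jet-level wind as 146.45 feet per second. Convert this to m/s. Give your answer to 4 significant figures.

1 ft/s = 0.3048 m/s, so 146.45 × 0.3048 = 44.64 m/s.

44.64 m/s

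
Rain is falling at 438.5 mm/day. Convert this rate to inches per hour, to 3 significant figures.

438.5 mm/day × 0.0393701 in/mm × 0.0416667 day/hour = 0.719 in/hour.

0.719 in/hour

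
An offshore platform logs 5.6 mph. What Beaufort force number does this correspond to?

5.6 mph = 2.5 m/s, which is Beaufort 2 (light breeze, 1.6–3.3 m/s).

Beaufort force 2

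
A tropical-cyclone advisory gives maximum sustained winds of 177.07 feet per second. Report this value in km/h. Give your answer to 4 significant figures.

194.3 km/h

1 ft/s = 1.09728 km/h, so 177.07 × 1.09728 = 194.3 km/h.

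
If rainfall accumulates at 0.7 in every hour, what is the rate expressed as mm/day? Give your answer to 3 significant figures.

427 mm/day

0.7 in/hour × 25.4 mm/in × 24 hour/day = 427 mm/day.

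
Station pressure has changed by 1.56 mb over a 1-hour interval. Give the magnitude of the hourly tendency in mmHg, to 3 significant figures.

1.17 mmHg per hour

1.56 mb / 1 h × 0.750062 mmHg/mb = 1.17 mmHg/h.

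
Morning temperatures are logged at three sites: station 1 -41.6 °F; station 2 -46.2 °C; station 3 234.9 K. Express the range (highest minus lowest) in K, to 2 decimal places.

7.95 K

station 1: -41.6 °F = -40.889 °C.
station 3: 234.9 K = -38.250 °C.
Spread: (-38.250) − (-46.200) = 7.950 °C.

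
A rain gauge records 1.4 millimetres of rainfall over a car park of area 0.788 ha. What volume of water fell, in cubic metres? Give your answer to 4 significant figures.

11.03 cubic metres

Area: 0.788 ha = 7880 m².
1 mm over 1 m² is 1 L, so volume = 1.4 × 7880 = 11032 L = 11.03 m³.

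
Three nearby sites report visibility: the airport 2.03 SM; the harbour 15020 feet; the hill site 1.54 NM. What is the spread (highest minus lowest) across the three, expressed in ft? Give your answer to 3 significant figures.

5660 ft

the airport: 2.03 SM = 10718.40 ft.
the hill site: 1.54 nmi = 9357.22 ft.
Spread: 15020.00 − 9357.22 = 5660 ft.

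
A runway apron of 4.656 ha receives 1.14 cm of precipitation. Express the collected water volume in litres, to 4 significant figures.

530800 litres

Depth: 1.14 cm × 10 = 11.4 mm.
Area: 4.656 ha = 46560 m².
1 mm over 1 m² is 1 L, so volume = 11.4 × 46560 = 530784 L ≈ 530800 L.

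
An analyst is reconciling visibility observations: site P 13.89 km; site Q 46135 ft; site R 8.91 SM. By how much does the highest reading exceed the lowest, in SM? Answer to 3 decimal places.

0.279 SM

site P: 13.89 km = 8.63085 SM.
site Q: 46135 ft = 8.73769 SM.
Spread: 8.91000 − 8.63085 = 0.279 SM.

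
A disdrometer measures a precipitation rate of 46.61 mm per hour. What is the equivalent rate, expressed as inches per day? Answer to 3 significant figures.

44.0 in/day

46.61 mm/hour × 0.0393701 in/mm × 24 hour/day = 44.0 in/day.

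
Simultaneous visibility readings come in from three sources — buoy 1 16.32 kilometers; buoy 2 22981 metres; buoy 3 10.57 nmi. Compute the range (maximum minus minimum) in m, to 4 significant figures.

6661 m

buoy 1: 16.32 km = 16320.00 m.
buoy 3: 10.57 nmi = 19575.64 m.
Spread: 22981.00 − 16320.00 = 6661 m.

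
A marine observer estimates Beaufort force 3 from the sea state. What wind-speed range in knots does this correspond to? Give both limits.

Beaufort 3 (gentle breeze) spans 7–10 knots.

7 to 10 kt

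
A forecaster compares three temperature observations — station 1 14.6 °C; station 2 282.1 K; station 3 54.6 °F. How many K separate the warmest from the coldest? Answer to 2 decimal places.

5.65 K

station 2: 282.1 K = 8.950 °C.
station 3: 54.6 °F = 12.556 °C.
Spread: 14.600 − 8.950 = 5.650 °C.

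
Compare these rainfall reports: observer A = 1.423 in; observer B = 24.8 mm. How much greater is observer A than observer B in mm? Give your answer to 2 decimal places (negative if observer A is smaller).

11.34 mm

observer A: 1.423 in = 36.1442 mm.
Difference: 36.1442 − 24.8000 = 11.34 mm.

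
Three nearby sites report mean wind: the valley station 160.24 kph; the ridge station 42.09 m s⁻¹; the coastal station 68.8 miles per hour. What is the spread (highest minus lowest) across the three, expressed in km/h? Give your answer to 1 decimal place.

49.5 km/h

the ridge station: 42.09 m/s = 151.524 km/h.
the coastal station: 68.8 mph = 110.723 km/h.
Spread: 160.240 − 110.723 = 49.5 km/h.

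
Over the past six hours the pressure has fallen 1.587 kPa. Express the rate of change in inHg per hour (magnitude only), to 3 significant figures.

0.0781 inHg per hour

1.587 kPa / 6 h × 0.2953 inHg/kPa = 0.0781 inHg/h.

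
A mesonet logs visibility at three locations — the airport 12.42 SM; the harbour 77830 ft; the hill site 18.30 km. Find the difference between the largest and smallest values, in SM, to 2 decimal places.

the harbour: 77830 ft = 14.7405 SM.
the hill site: 18.30 km = 11.3711 SM.
Spread: 14.7405 − 11.3711 = 3.37 SM.

3.37 SM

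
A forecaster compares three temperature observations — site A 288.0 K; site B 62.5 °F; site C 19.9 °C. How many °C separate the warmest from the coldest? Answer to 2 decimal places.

5.05 °C

site A: 288.0 K = 14.850 °C.
site B: 62.5 °F = 16.944 °C.
Spread: 19.900 − 14.850 = 5.050 °C.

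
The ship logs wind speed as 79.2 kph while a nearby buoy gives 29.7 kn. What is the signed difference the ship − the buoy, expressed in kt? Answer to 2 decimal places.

the ship: 79.2 km/h = 42.7646 kt.
Difference: 42.7646 − 29.7000 = 13.06 kt.

13.06 kt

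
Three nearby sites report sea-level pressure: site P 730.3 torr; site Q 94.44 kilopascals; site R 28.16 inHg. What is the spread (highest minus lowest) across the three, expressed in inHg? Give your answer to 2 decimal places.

0.86 inHg

site P: 730.3 mmHg = 28.7520 inHg.
site Q: 94.44 kPa = 27.8881 inHg.
Spread: 28.7520 − 27.8881 = 0.86 inHg.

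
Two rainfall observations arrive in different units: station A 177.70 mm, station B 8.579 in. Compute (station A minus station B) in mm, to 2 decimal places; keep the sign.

-40.21 mm

station B: 8.579 in = 217.9066 mm.
Difference: 177.7000 − 217.9066 = -40.21 mm.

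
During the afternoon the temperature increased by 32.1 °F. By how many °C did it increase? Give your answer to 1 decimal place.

17.8 °C

For a temperature change the 32° offset cancels: Δ°C = 32.1 × 0.5556 = 17.8 °C.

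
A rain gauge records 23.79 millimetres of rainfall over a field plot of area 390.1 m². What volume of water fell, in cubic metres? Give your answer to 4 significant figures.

1 mm over 1 m² is 1 L, so volume = 23.79 × 390.1 = 9280.479 L = 9.280 m³.

9.280 cubic metres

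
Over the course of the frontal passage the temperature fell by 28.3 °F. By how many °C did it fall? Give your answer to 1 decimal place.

Converting a difference, only the 9/5 scale factor applies: Δ°C = 28.3 × 0.5556 = 15.7 °C.

15.7 °C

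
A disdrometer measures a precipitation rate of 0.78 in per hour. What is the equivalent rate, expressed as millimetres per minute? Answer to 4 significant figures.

0.3302 mm/minute

0.78 in/hour × 25.4 mm/in × 0.0166667 hour/minute = 0.3302 mm/minute.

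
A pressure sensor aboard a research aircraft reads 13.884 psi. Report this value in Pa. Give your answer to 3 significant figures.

1 psi = 6894.76 Pa, so 13.884 × 6894.76 = 95700 Pa.

95700 Pa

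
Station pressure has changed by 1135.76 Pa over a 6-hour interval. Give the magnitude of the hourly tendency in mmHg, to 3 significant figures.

1135.76 Pa / 6 h × 0.00750062 mmHg/Pa = 1.42 mmHg/h.

1.42 mmHg per hour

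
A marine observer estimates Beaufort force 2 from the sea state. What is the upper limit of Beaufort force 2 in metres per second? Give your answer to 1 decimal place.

3.3 m/s

Beaufort 2 (light breeze) spans 1.6–3.3 m/s.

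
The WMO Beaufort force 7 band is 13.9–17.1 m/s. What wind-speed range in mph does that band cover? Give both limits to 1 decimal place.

13.9–17.1 m/s × 2.237 = 31.1–38.3 mph.

31.1 to 38.3 mph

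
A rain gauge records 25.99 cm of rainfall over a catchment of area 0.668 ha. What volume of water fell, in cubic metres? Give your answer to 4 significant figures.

Depth: 25.99 cm × 10 = 259.9 mm.
Area: 0.668 ha = 6680 m².
1 mm over 1 m² is 1 L, so volume = 259.9 × 6680 = 1736132 L = 1736 m³.

1736 cubic metres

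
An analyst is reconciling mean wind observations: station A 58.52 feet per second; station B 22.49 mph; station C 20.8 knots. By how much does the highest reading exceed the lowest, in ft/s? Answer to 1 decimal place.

station B: 22.49 mph = 32.985 ft/s.
station C: 20.8 kt = 35.106 ft/s.
Spread: 58.520 − 32.985 = 25.5 ft/s.

25.5 ft/s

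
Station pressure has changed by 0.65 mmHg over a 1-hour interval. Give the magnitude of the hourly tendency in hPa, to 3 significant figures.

0.867 hPa per hour

0.65 mmHg / 1 h × 1.33322 hPa/mmHg = 0.867 hPa/h.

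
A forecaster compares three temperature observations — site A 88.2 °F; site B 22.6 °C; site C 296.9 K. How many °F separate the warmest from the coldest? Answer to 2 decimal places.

site A: 88.2 °F = 31.222 °C.
site C: 296.9 K = 23.750 °C.
Spread: 31.222 − 22.600 = 8.622 °C = 15.52 °F.

15.52 °F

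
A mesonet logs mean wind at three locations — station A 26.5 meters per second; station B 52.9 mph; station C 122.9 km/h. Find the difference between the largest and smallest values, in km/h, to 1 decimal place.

37.8 km/h

station A: 26.5 m/s = 95.400 km/h.
station B: 52.9 mph = 85.134 km/h.
Spread: 122.900 − 85.134 = 37.8 km/h.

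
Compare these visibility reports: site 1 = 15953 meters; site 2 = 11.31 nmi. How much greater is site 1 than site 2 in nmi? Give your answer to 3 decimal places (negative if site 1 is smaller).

-2.696 nmi

site 1: 15953 m = 8.61393 nmi.
Difference: 8.61393 − 11.31000 = -2.696 nmi.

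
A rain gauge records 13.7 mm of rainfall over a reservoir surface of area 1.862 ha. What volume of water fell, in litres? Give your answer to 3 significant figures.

255000 litres

Area: 1.862 ha = 18620 m².
1 mm over 1 m² is 1 L, so volume = 13.7 × 18620 = 255094 L ≈ 255000 L.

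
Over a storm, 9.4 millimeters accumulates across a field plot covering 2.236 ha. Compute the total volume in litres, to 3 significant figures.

Area: 2.236 ha = 22360 m².
1 mm over 1 m² is 1 L, so volume = 9.4 × 22360 = 210184 L ≈ 210000 L.

210000 litres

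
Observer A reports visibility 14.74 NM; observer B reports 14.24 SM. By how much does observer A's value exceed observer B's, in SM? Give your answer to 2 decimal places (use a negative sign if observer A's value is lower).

2.72 SM

observer A: 14.74 nmi = 16.9625 SM.
Difference: 16.9625 − 14.2400 = 2.72 SM.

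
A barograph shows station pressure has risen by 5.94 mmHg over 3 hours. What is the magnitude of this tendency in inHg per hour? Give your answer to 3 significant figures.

5.94 mmHg / 3 h × 0.0393701 inHg/mmHg = 0.0780 inHg/h.

0.0780 inHg per hour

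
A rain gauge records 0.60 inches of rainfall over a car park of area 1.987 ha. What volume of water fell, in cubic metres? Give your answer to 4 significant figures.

Depth: 0.60 in × 25.4 = 15.24 mm.
Area: 1.987 ha = 19870 m².
1 mm over 1 m² is 1 L, so volume = 15.24 × 19870 = 302818.8 L = 302.8 m³.

302.8 cubic metres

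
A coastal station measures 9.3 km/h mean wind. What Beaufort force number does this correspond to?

9.3 km/h = 2.6 m/s, which is Beaufort 2 (light breeze, 1.6–3.3 m/s).

Beaufort force 2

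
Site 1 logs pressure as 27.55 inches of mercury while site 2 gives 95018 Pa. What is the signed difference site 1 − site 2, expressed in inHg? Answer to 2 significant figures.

site 2: 95018 Pa = 28.0588 inHg.
Difference: 27.5500 − 28.0588 = -0.51 inHg.

-0.51 inHg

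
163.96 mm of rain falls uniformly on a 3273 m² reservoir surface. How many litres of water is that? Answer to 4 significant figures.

536600 litres

1 mm over 1 m² is 1 L, so volume = 163.96 × 3273 = 536641.08 L ≈ 536600 L.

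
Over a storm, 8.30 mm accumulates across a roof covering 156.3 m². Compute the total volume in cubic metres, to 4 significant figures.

1.297 cubic metres

1 mm over 1 m² is 1 L, so volume = 8.3 × 156.3 = 1297.29 L = 1.297 m³.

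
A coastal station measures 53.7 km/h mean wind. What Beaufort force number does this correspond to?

53.7 km/h = 14.9 m/s, which is Beaufort 7 (near gale, 13.9–17.1 m/s).

Beaufort force 7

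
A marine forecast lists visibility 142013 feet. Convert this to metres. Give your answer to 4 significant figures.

1 ft = 0.3048 m, so 142013 × 0.3048 = 43290 m.

43290 m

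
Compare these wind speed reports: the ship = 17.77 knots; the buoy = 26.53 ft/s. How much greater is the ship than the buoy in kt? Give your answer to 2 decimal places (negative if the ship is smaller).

2.05 kt

the buoy: 26.53 ft/s = 15.7186 kt.
Difference: 17.7700 − 15.7186 = 2.05 kt.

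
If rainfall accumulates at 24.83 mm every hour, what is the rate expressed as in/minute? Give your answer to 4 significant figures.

24.83 mm/hour × 0.0393701 in/mm × 0.0166667 hour/minute = 0.01629 in/minute.

0.01629 in/minute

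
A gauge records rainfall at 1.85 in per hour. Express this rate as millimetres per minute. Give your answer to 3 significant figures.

0.783 mm/minute

1.85 in/hour × 25.4 mm/in × 0.0166667 hour/minute = 0.783 mm/minute.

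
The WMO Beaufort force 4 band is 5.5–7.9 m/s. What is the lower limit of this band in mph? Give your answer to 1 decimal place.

5.5–7.9 m/s × 2.237 = 12.3–17.7 mph.

12.3 mph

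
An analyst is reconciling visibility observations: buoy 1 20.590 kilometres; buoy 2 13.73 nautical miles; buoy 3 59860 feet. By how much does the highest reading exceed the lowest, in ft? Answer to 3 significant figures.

23600 ft

buoy 1: 20.590 km = 67552.49 ft.
buoy 2: 13.73 nmi = 83425.07 ft.
Spread: 83425.07 − 59860.00 = 23600 ft.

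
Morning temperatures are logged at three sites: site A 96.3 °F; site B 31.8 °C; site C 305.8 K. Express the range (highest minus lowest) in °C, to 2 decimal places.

3.92 °C

site A: 96.3 °F = 35.722 °C.
site C: 305.8 K = 32.650 °C.
Spread: 35.722 − 31.800 = 3.922 °C.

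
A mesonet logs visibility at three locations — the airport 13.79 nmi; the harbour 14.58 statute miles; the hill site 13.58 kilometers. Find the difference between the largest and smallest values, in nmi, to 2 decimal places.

6.46 nmi

the harbour: 14.58 SM = 12.6697 nmi.
the hill site: 13.58 km = 7.3326 nmi.
Spread: 13.7900 − 7.3326 = 6.46 nmi.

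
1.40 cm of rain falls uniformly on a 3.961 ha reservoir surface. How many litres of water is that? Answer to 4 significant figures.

Depth: 1.40 cm × 10 = 14 mm.
Area: 3.961 ha = 39610 m².
1 mm over 1 m² is 1 L, so volume = 14 × 39610 = 554540 L ≈ 554500 L.

554500 litres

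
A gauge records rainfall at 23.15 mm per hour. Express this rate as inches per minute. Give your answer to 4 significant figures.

0.01519 in/minute

23.15 mm/hour × 0.0393701 in/mm × 0.0166667 hour/minute = 0.01519 in/minute.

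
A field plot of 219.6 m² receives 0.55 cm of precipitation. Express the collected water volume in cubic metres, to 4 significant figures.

Depth: 0.55 cm × 10 = 5.5 mm.
1 mm over 1 m² is 1 L, so volume = 5.5 × 219.6 = 1207.8 L = 1.208 m³.

1.208 cubic metres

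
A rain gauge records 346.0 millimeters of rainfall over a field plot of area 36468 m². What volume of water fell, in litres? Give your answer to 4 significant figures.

1 mm over 1 m² is 1 L, so volume = 346 × 36468 = 12617928 L ≈ 12620000 L.

12620000 litres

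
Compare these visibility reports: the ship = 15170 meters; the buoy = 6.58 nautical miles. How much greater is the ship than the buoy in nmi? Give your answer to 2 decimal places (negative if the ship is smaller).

1.61 nmi

the ship: 15170 m = 8.1911 nmi.
Difference: 8.1911 − 6.5800 = 1.61 nmi.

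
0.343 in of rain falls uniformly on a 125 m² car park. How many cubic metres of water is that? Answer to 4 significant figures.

Depth: 0.343 in × 25.4 = 8.7122 mm.
1 mm over 1 m² is 1 L, so volume = 8.7122 × 125 = 1089.025 L = 1.089 m³.

1.089 cubic metres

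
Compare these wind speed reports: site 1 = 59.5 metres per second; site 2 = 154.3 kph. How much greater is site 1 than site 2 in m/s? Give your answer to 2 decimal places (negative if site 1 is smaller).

16.64 m/s

site 2: 154.3 km/h = 42.8611 m/s.
Difference: 59.5000 − 42.8611 = 16.64 m/s.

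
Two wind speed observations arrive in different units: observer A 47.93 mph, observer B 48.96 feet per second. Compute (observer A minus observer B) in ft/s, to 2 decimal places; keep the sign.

21.34 ft/s

observer A: 47.93 mph = 70.2973 ft/s.
Difference: 70.2973 − 48.9600 = 21.34 ft/s.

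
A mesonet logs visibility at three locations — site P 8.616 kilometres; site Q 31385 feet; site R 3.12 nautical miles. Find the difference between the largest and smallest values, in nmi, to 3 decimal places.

2.045 nmi

site P: 8.616 km = 4.65227 nmi.
site Q: 31385 ft = 5.16531 nmi.
Spread: 5.16531 − 3.12000 = 2.045 nmi.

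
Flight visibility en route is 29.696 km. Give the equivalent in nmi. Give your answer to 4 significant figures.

1 km = 0.539957 nmi, so 29.696 × 0.539957 = 16.03 nmi.

16.03 nmi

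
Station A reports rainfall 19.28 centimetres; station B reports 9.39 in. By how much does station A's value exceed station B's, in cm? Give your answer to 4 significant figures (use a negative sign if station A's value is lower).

-4.571 cm

station B: 9.39 in = 23.85060 cm.
Difference: 19.28000 − 23.85060 = -4.571 cm.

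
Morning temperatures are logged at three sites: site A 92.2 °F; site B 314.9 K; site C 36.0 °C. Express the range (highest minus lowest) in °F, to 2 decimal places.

site A: 92.2 °F = 33.444 °C.
site B: 314.9 K = 41.750 °C.
Spread: 41.750 − 33.444 = 8.306 °C = 14.95 °F.

14.95 °F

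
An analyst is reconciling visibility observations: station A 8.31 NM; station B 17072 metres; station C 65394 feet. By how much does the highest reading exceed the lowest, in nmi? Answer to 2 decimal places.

station B: 17072 m = 9.2181 nmi.
station C: 65394 ft = 10.7625 nmi.
Spread: 10.7625 − 8.3100 = 2.45 nmi.

2.45 nmi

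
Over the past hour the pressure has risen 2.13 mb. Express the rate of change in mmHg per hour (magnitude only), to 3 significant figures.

2.13 mb / 1 h × 0.750062 mmHg/mb = 1.60 mmHg/h.

1.60 mmHg per hour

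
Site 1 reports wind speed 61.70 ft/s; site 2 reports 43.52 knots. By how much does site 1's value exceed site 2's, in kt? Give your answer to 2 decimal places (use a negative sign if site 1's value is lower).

site 1: 61.70 ft/s = 36.5563 kt.
Difference: 36.5563 − 43.5200 = -6.96 kt.

-6.96 kt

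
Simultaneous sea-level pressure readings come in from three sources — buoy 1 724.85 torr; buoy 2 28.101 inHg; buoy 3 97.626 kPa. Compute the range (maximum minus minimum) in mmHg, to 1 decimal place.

buoy 2: 28.101 inHg = 713.765 mmHg.
buoy 3: 97.626 kPa = 732.255 mmHg.
Spread: 732.255 − 713.765 = 18.5 mmHg.

18.5 mmHg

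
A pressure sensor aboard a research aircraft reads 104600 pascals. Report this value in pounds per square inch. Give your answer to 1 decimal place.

15.2 psi

1 Pa = 0.000145038 psi, so 104600 × 0.000145038 = 15.2 psi.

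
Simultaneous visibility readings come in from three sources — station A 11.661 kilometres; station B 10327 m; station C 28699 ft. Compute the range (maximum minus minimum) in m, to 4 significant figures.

2914 m

station A: 11.661 km = 11661.00 m.
station C: 28699 ft = 8747.46 m.
Spread: 11661.00 − 8747.46 = 2914 m.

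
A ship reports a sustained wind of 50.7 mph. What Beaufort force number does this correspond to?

Beaufort force 9

50.7 mph = 22.7 m/s, which is Beaufort 9 (strong gale, 20.8–24.4 m/s).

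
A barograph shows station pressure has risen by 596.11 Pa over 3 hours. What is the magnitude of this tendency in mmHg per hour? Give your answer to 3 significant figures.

596.11 Pa / 3 h × 0.00750062 mmHg/Pa = 1.49 mmHg/h.

1.49 mmHg per hour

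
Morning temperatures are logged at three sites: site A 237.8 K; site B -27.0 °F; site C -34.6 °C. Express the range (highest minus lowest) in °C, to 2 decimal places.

2.57 °C

site A: 237.8 K = -35.350 °C.
site B: -27.0 °F = -32.778 °C.
Spread: (-32.778) − (-35.350) = 2.572 °C.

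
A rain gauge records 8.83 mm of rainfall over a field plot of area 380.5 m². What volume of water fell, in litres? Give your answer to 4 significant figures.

3360 litres

1 mm over 1 m² is 1 L, so volume = 8.83 × 380.5 = 3359.815 L ≈ 3360 L.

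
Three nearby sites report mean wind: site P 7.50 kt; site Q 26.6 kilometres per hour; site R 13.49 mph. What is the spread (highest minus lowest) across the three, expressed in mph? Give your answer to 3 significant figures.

7.90 mph

site P: 7.50 kt = 8.6308 mph.
site Q: 26.6 km/h = 16.5285 mph.
Spread: 16.5285 − 8.6308 = 7.90 mph.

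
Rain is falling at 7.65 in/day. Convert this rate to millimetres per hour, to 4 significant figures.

7.65 in/day × 25.4 mm/in × 0.0416667 day/hour = 8.096 mm/hour.

8.096 mm/hour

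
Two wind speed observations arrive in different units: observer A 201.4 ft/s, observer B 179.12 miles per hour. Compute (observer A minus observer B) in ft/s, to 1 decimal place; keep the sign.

-61.3 ft/s

observer B: 179.12 mph = 262.709 ft/s.
Difference: 201.400 − 262.709 = -61.3 ft/s.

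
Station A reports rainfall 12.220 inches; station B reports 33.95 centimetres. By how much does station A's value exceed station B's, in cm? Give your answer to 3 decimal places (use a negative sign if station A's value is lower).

station A: 12.220 in = 31.03880 cm.
Difference: 31.03880 − 33.95000 = -2.911 cm.

-2.911 cm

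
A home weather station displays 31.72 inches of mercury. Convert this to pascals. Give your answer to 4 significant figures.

107400 Pa

1 inHg = 3386.39 Pa, so 31.72 × 3386.39 = 107400 Pa.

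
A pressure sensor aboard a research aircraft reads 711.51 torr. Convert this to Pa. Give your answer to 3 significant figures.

1 mmHg = 133.322 Pa, so 711.51 × 133.322 = 94900 Pa.

94900 Pa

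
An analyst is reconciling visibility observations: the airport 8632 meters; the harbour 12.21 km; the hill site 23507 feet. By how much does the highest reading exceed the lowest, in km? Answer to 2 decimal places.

5.05 km

the airport: 8632 m = 8.6320 km.
the hill site: 23507 ft = 7.1649 km.
Spread: 12.2100 − 7.1649 = 5.05 km.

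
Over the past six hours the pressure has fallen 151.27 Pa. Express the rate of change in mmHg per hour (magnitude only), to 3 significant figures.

151.27 Pa / 6 h × 0.00750062 mmHg/Pa = 0.189 mmHg/h.

0.189 mmHg per hour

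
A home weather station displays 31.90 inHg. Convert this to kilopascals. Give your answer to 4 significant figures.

108.0 kPa

1 inHg = 3.38639 kPa, so 31.90 × 3.38639 = 108.0 kPa.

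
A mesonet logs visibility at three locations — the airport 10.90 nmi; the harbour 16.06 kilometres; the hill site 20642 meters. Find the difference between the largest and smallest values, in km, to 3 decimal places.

the airport: 10.90 nmi = 20.18680 km.
the hill site: 20642 m = 20.64200 km.
Spread: 20.64200 − 16.06000 = 4.582 km.

4.582 km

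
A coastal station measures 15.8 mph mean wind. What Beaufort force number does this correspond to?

Beaufort force 4

15.8 mph = 7.1 m/s, which is Beaufort 4 (moderate breeze, 5.5–7.9 m/s).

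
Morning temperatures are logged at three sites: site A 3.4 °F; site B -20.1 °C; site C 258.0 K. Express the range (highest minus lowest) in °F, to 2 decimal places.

site A: 3.4 °F = -15.889 °C.
site C: 258.0 K = -15.150 °C.
Spread: (-15.150) − (-20.100) = 4.950 °C = 8.91 °F.

8.91 °F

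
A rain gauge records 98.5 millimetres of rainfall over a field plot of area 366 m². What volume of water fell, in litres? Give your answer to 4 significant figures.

1 mm over 1 m² is 1 L, so volume = 98.5 × 366 = 36051 L ≈ 36050 L.

36050 litres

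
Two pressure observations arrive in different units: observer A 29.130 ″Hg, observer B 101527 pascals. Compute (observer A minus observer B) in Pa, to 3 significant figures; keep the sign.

observer A: 29.130 inHg = 98645.51 Pa.
Difference: 98645.51 − 101527.00 = -2880 Pa.

-2880 Pa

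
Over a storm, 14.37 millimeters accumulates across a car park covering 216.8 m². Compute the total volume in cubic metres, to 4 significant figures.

1 mm over 1 m² is 1 L, so volume = 14.37 × 216.8 = 3115.416 L = 3.115 m³.

3.115 cubic metres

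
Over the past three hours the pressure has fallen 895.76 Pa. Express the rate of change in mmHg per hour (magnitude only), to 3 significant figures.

2.24 mmHg per hour

895.76 Pa / 3 h × 0.00750062 mmHg/Pa = 2.24 mmHg/h.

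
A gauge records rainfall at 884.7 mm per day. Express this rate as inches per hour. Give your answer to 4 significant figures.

1.451 in/hour

884.7 mm/day × 0.0393701 in/mm × 0.0416667 day/hour = 1.451 in/hour.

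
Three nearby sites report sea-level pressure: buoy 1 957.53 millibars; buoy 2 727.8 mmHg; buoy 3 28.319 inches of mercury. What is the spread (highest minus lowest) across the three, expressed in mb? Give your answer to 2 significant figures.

13 mb

buoy 2: 727.8 mmHg = 970.32 mb.
buoy 3: 28.319 inHg = 958.99 mb.
Spread: 970.32 − 957.53 = 13 mb.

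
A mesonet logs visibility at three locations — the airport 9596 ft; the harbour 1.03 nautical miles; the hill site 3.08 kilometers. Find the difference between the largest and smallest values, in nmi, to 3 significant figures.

the airport: 9596 ft = 1.57930 nmi.
the hill site: 3.08 km = 1.66307 nmi.
Spread: 1.66307 − 1.03000 = 0.633 nmi.

0.633 nmi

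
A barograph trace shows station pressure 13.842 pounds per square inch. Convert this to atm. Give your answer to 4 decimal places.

0.9419 atm

1 psi = 0.068046 atm, so 13.842 × 0.068046 = 0.9419 atm.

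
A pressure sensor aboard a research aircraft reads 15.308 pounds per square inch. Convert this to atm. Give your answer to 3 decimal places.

1.042 atm

1 psi = 0.068046 atm, so 15.308 × 0.068046 = 1.042 atm.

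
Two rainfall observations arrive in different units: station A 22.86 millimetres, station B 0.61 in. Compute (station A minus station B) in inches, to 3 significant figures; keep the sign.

0.290 in

station A: 22.86 mm = 0.90000 in.
Difference: 0.90000 − 0.61000 = 0.290 in.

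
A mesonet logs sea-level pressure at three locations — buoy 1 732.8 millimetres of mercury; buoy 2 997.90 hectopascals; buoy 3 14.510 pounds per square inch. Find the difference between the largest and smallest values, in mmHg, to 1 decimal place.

buoy 2: 997.90 hPa = 748.486 mmHg.
buoy 3: 14.510 psi = 750.384 mmHg.
Spread: 750.384 − 732.800 = 17.6 mmHg.

17.6 mmHg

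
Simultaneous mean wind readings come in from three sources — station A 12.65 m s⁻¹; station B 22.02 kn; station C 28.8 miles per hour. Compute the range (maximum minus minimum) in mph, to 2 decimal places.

3.46 mph

station A: 12.65 m/s = 28.2972 mph.
station B: 22.02 kt = 25.3402 mph.
Spread: 28.8000 − 25.3402 = 3.46 mph.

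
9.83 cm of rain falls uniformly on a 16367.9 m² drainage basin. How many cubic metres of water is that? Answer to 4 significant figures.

1609 cubic metres

Depth: 9.83 cm × 10 = 98.3 mm.
1 mm over 1 m² is 1 L, so volume = 98.3 × 16367.9 = 1608964.6 L = 1609 m³.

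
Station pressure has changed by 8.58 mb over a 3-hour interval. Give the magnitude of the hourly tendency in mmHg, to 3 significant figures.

8.58 mb / 3 h × 0.750062 mmHg/mb = 2.15 mmHg/h.

2.15 mmHg per hour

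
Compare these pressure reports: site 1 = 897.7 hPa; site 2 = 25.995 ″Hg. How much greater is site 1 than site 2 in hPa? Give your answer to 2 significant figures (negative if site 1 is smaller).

17 hPa

site 2: 25.995 inHg = 880.29 hPa.
Difference: 897.70 − 880.29 = 17 hPa.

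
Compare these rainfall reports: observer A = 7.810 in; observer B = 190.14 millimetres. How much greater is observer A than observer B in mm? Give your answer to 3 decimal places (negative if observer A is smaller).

8.234 mm

observer A: 7.810 in = 198.37400 mm.
Difference: 198.37400 − 190.14000 = 8.234 mm.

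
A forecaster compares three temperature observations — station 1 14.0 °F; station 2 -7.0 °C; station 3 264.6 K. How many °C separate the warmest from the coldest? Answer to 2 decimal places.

station 1: 14.0 °F = -10.000 °C.
station 3: 264.6 K = -8.550 °C.
Spread: (-7.000) − (-10.000) = 3.000 °C.

3.00 °C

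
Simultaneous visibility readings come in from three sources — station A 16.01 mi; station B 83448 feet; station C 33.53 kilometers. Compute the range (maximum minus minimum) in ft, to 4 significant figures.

station A: 16.01 SM = 84532.80 ft.
station C: 33.53 km = 110006.56 ft.
Spread: 110006.56 − 83448.00 = 26560 ft.

26560 ft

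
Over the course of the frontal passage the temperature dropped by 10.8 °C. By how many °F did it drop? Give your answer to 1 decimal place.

19.4 °F

A change of 1 °C equals a change of 1.8 °F: Δ°F = 10.8 × 1.8 = 19.4 °F.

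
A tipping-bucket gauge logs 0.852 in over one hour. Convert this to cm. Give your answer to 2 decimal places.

1 in = 2.54 cm, so 0.852 × 2.54 = 2.16 cm.

2.16 cm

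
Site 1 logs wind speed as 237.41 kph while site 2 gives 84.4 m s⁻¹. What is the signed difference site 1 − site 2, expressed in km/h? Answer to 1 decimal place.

-66.4 km/h

site 2: 84.4 m/s = 303.840 km/h.
Difference: 237.410 − 303.840 = -66.4 km/h.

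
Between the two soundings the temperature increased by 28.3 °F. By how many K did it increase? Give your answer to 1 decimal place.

A change of 1 °C equals a change of 1.8 °F: ΔK = 28.3 × 0.5556 = 15.7 K.

15.7 K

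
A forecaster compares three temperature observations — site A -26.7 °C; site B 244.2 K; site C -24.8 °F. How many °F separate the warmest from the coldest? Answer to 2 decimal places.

8.74 °F

site B: 244.2 K = -28.950 °C.
site C: -24.8 °F = -31.556 °C.
Spread: (-26.700) − (-31.556) = 4.856 °C = 8.74 °F.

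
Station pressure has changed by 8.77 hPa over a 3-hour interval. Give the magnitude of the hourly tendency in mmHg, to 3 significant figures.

2.19 mmHg per hour

8.77 hPa / 3 h × 0.750062 mmHg/hPa = 2.19 mmHg/h.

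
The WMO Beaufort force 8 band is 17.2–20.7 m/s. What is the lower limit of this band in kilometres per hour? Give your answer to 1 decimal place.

17.2–20.7 m/s × 3.6 = 61.9–74.5 km/h.

61.9 km/h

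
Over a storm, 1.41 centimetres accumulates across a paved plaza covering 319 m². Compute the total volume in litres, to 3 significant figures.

4500 litres

Depth: 1.41 cm × 10 = 14.1 mm.
1 mm over 1 m² is 1 L, so volume = 14.1 × 319 = 4497.9 L ≈ 4500 L.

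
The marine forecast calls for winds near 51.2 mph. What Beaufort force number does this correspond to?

51.2 mph = 22.9 m/s, which is Beaufort 9 (strong gale, 20.8–24.4 m/s).

Beaufort force 9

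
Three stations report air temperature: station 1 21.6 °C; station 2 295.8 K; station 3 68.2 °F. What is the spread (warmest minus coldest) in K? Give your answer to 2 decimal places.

2.54 K

station 2: 295.8 K = 22.650 °C.
station 3: 68.2 °F = 20.111 °C.
Spread: 22.650 − 20.111 = 2.539 °C.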